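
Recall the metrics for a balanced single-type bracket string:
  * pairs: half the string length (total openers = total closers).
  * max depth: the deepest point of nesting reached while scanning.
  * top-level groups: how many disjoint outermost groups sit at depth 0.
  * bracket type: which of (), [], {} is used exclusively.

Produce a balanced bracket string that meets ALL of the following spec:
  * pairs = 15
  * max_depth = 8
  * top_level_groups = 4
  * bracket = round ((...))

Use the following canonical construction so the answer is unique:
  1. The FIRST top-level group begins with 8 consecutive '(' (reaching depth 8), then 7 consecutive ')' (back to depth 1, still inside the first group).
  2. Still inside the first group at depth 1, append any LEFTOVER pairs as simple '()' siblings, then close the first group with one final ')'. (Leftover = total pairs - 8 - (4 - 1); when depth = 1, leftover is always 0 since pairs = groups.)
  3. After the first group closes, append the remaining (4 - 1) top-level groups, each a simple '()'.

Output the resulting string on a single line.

Spec: pairs=15 depth=8 groups=4
Leftover pairs = 15 - 8 - (4-1) = 4
First group: deep chain of depth 8 + 4 sibling pairs
Remaining 3 groups: simple '()' each

Answer: (((((((()))))))()()()())()()()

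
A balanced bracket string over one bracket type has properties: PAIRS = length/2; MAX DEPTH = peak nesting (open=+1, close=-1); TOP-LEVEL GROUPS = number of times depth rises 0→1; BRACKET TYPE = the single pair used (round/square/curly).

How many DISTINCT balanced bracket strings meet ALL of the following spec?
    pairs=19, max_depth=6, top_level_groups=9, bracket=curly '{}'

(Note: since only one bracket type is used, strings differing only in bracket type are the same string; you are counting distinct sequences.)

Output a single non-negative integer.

Spec: pairs=19 depth=6 groups=9
Count(depth <= 6) = 6087501
Count(depth <= 5) = 5670792
Count(depth == 6) = 6087501 - 5670792 = 416709

Answer: 416709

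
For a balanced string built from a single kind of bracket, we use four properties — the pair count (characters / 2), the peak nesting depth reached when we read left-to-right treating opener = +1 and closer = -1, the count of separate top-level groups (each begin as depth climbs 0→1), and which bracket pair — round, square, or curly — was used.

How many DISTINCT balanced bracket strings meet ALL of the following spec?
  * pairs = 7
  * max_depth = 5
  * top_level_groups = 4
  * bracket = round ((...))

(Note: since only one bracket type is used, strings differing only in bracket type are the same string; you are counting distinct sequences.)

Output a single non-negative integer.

Spec: pairs=7 depth=5 groups=4
Count(depth <= 5) = 48
Count(depth <= 4) = 48
Count(depth == 5) = 48 - 48 = 0

Answer: 0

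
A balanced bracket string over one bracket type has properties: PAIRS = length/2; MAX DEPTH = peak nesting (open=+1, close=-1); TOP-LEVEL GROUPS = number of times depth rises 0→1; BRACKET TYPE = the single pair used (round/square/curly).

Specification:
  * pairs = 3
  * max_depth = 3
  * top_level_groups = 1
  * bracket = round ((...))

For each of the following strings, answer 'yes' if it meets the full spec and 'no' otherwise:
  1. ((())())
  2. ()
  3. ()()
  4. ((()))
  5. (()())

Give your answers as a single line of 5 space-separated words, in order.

Answer: no no no yes no

Derivation:
String 1 '((())())': depth seq [1 2 3 2 1 2 1 0]
  -> pairs=4 depth=3 groups=1 -> no
String 2 '()': depth seq [1 0]
  -> pairs=1 depth=1 groups=1 -> no
String 3 '()()': depth seq [1 0 1 0]
  -> pairs=2 depth=1 groups=2 -> no
String 4 '((()))': depth seq [1 2 3 2 1 0]
  -> pairs=3 depth=3 groups=1 -> yes
String 5 '(()())': depth seq [1 2 1 2 1 0]
  -> pairs=3 depth=2 groups=1 -> no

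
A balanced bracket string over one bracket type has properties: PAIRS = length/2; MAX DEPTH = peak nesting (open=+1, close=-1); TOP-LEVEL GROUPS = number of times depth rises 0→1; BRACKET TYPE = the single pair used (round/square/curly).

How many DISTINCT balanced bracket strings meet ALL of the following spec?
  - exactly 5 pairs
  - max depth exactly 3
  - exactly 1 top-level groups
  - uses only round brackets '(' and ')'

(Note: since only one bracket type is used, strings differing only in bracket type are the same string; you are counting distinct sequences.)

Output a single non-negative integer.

Answer: 7

Derivation:
Spec: pairs=5 depth=3 groups=1
Count(depth <= 3) = 8
Count(depth <= 2) = 1
Count(depth == 3) = 8 - 1 = 7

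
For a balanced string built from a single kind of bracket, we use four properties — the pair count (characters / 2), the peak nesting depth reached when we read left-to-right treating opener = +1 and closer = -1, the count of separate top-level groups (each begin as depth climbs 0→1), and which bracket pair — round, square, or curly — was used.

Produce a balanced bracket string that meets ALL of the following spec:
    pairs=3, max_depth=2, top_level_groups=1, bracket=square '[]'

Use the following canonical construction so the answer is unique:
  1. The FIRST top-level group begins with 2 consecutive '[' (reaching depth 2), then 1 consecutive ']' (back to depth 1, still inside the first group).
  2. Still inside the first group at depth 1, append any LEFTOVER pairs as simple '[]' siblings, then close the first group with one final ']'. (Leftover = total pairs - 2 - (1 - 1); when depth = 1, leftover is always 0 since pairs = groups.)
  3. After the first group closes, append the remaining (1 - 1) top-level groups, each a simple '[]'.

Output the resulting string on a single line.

Spec: pairs=3 depth=2 groups=1
Leftover pairs = 3 - 2 - (1-1) = 1
First group: deep chain of depth 2 + 1 sibling pairs
Remaining 0 groups: simple '[]' each

Answer: [[][]]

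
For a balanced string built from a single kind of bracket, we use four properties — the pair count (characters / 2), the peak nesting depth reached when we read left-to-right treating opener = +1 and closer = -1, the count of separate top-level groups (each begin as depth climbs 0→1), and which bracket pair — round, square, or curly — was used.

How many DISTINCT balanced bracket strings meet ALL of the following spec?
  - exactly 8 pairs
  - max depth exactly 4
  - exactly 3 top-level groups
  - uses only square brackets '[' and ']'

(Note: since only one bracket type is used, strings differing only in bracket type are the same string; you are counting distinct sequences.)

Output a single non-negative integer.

Spec: pairs=8 depth=4 groups=3
Count(depth <= 4) = 267
Count(depth <= 3) = 168
Count(depth == 4) = 267 - 168 = 99

Answer: 99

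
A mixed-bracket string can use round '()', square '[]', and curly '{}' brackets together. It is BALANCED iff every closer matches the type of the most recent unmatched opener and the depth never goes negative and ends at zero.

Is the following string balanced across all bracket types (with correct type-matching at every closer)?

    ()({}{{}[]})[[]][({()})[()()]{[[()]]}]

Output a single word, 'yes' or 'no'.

Answer: yes

Derivation:
pos 0: push '('; stack = (
pos 1: ')' matches '('; pop; stack = (empty)
pos 2: push '('; stack = (
pos 3: push '{'; stack = ({
pos 4: '}' matches '{'; pop; stack = (
pos 5: push '{'; stack = ({
pos 6: push '{'; stack = ({{
pos 7: '}' matches '{'; pop; stack = ({
pos 8: push '['; stack = ({[
pos 9: ']' matches '['; pop; stack = ({
pos 10: '}' matches '{'; pop; stack = (
pos 11: ')' matches '('; pop; stack = (empty)
pos 12: push '['; stack = [
pos 13: push '['; stack = [[
pos 14: ']' matches '['; pop; stack = [
pos 15: ']' matches '['; pop; stack = (empty)
pos 16: push '['; stack = [
pos 17: push '('; stack = [(
pos 18: push '{'; stack = [({
pos 19: push '('; stack = [({(
pos 20: ')' matches '('; pop; stack = [({
pos 21: '}' matches '{'; pop; stack = [(
pos 22: ')' matches '('; pop; stack = [
pos 23: push '['; stack = [[
pos 24: push '('; stack = [[(
pos 25: ')' matches '('; pop; stack = [[
pos 26: push '('; stack = [[(
pos 27: ')' matches '('; pop; stack = [[
pos 28: ']' matches '['; pop; stack = [
pos 29: push '{'; stack = [{
pos 30: push '['; stack = [{[
pos 31: push '['; stack = [{[[
pos 32: push '('; stack = [{[[(
pos 33: ')' matches '('; pop; stack = [{[[
pos 34: ']' matches '['; pop; stack = [{[
pos 35: ']' matches '['; pop; stack = [{
pos 36: '}' matches '{'; pop; stack = [
pos 37: ']' matches '['; pop; stack = (empty)
end: stack empty → VALID
Verdict: properly nested → yes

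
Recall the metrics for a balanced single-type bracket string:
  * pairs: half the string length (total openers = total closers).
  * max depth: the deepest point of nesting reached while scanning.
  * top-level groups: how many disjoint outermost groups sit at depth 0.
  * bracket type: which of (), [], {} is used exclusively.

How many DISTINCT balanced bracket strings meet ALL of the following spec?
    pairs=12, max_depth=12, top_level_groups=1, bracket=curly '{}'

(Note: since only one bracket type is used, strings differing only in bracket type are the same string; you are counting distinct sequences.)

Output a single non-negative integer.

Spec: pairs=12 depth=12 groups=1
Count(depth <= 12) = 58786
Count(depth <= 11) = 58785
Count(depth == 12) = 58786 - 58785 = 1

Answer: 1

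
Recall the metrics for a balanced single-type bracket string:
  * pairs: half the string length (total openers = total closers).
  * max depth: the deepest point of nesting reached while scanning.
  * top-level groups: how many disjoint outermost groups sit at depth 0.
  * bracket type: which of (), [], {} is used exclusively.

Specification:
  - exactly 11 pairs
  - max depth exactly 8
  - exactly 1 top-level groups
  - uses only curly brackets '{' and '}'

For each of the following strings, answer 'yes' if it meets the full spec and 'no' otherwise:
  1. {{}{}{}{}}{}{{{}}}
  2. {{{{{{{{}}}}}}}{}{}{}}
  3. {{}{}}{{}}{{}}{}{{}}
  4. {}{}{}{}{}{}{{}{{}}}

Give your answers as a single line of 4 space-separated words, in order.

String 1 '{{}{}{}{}}{}{{{}}}': depth seq [1 2 1 2 1 2 1 2 1 0 1 0 1 2 3 2 1 0]
  -> pairs=9 depth=3 groups=3 -> no
String 2 '{{{{{{{{}}}}}}}{}{}{}}': depth seq [1 2 3 4 5 6 7 8 7 6 5 4 3 2 1 2 1 2 1 2 1 0]
  -> pairs=11 depth=8 groups=1 -> yes
String 3 '{{}{}}{{}}{{}}{}{{}}': depth seq [1 2 1 2 1 0 1 2 1 0 1 2 1 0 1 0 1 2 1 0]
  -> pairs=10 depth=2 groups=5 -> no
String 4 '{}{}{}{}{}{}{{}{{}}}': depth seq [1 0 1 0 1 0 1 0 1 0 1 0 1 2 1 2 3 2 1 0]
  -> pairs=10 depth=3 groups=7 -> no

Answer: no yes no no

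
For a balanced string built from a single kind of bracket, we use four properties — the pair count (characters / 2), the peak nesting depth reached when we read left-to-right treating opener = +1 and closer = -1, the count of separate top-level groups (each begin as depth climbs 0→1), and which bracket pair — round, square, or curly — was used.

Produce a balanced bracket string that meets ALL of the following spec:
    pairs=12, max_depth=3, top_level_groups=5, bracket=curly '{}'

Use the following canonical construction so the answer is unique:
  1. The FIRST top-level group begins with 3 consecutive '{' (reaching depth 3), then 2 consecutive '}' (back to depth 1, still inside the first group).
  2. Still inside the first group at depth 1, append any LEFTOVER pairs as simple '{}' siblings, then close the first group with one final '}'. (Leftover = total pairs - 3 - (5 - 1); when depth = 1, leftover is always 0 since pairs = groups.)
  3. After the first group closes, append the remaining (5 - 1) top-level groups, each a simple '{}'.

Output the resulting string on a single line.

Answer: {{{}}{}{}{}{}{}}{}{}{}{}

Derivation:
Spec: pairs=12 depth=3 groups=5
Leftover pairs = 12 - 3 - (5-1) = 5
First group: deep chain of depth 3 + 5 sibling pairs
Remaining 4 groups: simple '{}' each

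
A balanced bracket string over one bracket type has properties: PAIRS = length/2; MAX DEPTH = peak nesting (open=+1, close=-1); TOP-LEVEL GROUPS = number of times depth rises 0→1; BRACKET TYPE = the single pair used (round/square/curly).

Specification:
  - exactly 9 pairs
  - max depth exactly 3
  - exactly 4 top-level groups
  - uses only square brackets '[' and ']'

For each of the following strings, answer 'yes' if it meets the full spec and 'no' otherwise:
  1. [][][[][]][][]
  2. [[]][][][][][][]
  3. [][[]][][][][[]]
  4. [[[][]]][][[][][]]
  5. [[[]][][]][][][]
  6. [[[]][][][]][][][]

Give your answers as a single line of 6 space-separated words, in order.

Answer: no no no no no yes

Derivation:
String 1 '[][][[][]][][]': depth seq [1 0 1 0 1 2 1 2 1 0 1 0 1 0]
  -> pairs=7 depth=2 groups=5 -> no
String 2 '[[]][][][][][][]': depth seq [1 2 1 0 1 0 1 0 1 0 1 0 1 0 1 0]
  -> pairs=8 depth=2 groups=7 -> no
String 3 '[][[]][][][][[]]': depth seq [1 0 1 2 1 0 1 0 1 0 1 0 1 2 1 0]
  -> pairs=8 depth=2 groups=6 -> no
String 4 '[[[][]]][][[][][]]': depth seq [1 2 3 2 3 2 1 0 1 0 1 2 1 2 1 2 1 0]
  -> pairs=9 depth=3 groups=3 -> no
String 5 '[[[]][][]][][][]': depth seq [1 2 3 2 1 2 1 2 1 0 1 0 1 0 1 0]
  -> pairs=8 depth=3 groups=4 -> no
String 6 '[[[]][][][]][][][]': depth seq [1 2 3 2 1 2 1 2 1 2 1 0 1 0 1 0 1 0]
  -> pairs=9 depth=3 groups=4 -> yes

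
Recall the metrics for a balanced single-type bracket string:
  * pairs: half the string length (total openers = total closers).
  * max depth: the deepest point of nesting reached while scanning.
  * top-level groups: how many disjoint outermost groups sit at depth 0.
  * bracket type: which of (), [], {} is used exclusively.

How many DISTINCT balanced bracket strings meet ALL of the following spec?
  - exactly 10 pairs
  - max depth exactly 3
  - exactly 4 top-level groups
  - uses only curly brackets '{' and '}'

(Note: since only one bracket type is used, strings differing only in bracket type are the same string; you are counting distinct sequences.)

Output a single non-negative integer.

Spec: pairs=10 depth=3 groups=4
Count(depth <= 3) = 968
Count(depth <= 2) = 84
Count(depth == 3) = 968 - 84 = 884

Answer: 884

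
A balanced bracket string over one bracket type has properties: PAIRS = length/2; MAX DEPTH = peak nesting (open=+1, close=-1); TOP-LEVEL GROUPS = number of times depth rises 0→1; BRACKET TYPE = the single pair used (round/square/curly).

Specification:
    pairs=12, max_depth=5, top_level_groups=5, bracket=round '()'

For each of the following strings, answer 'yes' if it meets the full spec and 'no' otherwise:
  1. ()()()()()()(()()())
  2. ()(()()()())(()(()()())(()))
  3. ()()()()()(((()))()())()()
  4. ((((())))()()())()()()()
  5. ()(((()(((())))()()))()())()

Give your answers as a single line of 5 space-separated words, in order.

Answer: no no no yes no

Derivation:
String 1 '()()()()()()(()()())': depth seq [1 0 1 0 1 0 1 0 1 0 1 0 1 2 1 2 1 2 1 0]
  -> pairs=10 depth=2 groups=7 -> no
String 2 '()(()()()())(()(()()())(()))': depth seq [1 0 1 2 1 2 1 2 1 2 1 0 1 2 1 2 3 2 3 2 3 2 1 2 3 2 1 0]
  -> pairs=14 depth=3 groups=3 -> no
String 3 '()()()()()(((()))()())()()': depth seq [1 0 1 0 1 0 1 0 1 0 1 2 3 4 3 2 1 2 1 2 1 0 1 0 1 0]
  -> pairs=13 depth=4 groups=8 -> no
String 4 '((((())))()()())()()()()': depth seq [1 2 3 4 5 4 3 2 1 2 1 2 1 2 1 0 1 0 1 0 1 0 1 0]
  -> pairs=12 depth=5 groups=5 -> yes
String 5 '()(((()(((())))()()))()())()': depth seq [1 0 1 2 3 4 3 4 5 6 7 6 5 4 3 4 3 4 3 2 1 2 1 2 1 0 1 0]
  -> pairs=14 depth=7 groups=3 -> no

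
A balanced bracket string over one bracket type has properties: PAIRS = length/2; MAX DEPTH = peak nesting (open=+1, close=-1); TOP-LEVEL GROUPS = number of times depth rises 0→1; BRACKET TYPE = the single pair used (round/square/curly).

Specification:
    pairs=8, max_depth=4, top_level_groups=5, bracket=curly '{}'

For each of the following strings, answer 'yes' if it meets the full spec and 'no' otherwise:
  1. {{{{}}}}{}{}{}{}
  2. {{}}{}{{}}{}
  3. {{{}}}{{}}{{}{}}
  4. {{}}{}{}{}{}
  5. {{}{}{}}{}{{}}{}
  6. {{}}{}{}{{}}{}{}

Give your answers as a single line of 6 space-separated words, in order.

Answer: yes no no no no no

Derivation:
String 1 '{{{{}}}}{}{}{}{}': depth seq [1 2 3 4 3 2 1 0 1 0 1 0 1 0 1 0]
  -> pairs=8 depth=4 groups=5 -> yes
String 2 '{{}}{}{{}}{}': depth seq [1 2 1 0 1 0 1 2 1 0 1 0]
  -> pairs=6 depth=2 groups=4 -> no
String 3 '{{{}}}{{}}{{}{}}': depth seq [1 2 3 2 1 0 1 2 1 0 1 2 1 2 1 0]
  -> pairs=8 depth=3 groups=3 -> no
String 4 '{{}}{}{}{}{}': depth seq [1 2 1 0 1 0 1 0 1 0 1 0]
  -> pairs=6 depth=2 groups=5 -> no
String 5 '{{}{}{}}{}{{}}{}': depth seq [1 2 1 2 1 2 1 0 1 0 1 2 1 0 1 0]
  -> pairs=8 depth=2 groups=4 -> no
String 6 '{{}}{}{}{{}}{}{}': depth seq [1 2 1 0 1 0 1 0 1 2 1 0 1 0 1 0]
  -> pairs=8 depth=2 groups=6 -> no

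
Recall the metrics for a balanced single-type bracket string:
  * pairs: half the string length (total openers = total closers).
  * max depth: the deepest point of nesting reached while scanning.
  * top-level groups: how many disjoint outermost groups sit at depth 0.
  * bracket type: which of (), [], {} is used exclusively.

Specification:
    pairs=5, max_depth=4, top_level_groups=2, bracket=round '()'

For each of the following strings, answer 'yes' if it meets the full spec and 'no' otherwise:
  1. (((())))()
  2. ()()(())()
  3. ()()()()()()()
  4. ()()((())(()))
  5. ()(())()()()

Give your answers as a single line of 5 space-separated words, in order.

String 1 '(((())))()': depth seq [1 2 3 4 3 2 1 0 1 0]
  -> pairs=5 depth=4 groups=2 -> yes
String 2 '()()(())()': depth seq [1 0 1 0 1 2 1 0 1 0]
  -> pairs=5 depth=2 groups=4 -> no
String 3 '()()()()()()()': depth seq [1 0 1 0 1 0 1 0 1 0 1 0 1 0]
  -> pairs=7 depth=1 groups=7 -> no
String 4 '()()((())(()))': depth seq [1 0 1 0 1 2 3 2 1 2 3 2 1 0]
  -> pairs=7 depth=3 groups=3 -> no
String 5 '()(())()()()': depth seq [1 0 1 2 1 0 1 0 1 0 1 0]
  -> pairs=6 depth=2 groups=5 -> no

Answer: yes no no no no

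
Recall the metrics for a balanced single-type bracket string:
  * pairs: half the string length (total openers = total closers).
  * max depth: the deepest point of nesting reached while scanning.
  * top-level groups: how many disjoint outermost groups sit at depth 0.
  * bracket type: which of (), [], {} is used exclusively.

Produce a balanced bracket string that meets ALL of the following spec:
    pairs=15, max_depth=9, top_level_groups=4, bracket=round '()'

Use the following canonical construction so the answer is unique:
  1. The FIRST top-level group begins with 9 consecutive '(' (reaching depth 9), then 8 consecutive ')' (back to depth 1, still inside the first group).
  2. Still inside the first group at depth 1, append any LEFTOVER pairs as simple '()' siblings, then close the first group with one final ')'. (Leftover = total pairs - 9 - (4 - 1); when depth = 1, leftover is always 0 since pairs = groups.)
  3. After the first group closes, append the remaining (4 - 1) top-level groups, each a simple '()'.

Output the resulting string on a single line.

Answer: ((((((((())))))))()()())()()()

Derivation:
Spec: pairs=15 depth=9 groups=4
Leftover pairs = 15 - 9 - (4-1) = 3
First group: deep chain of depth 9 + 3 sibling pairs
Remaining 3 groups: simple '()' each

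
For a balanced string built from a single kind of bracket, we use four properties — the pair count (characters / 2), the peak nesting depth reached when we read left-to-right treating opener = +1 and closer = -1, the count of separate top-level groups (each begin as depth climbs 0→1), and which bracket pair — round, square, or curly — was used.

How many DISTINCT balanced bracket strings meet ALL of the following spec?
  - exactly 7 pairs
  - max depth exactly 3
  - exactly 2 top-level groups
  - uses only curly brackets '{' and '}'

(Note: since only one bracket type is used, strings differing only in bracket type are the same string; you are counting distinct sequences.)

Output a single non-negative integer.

Answer: 58

Derivation:
Spec: pairs=7 depth=3 groups=2
Count(depth <= 3) = 64
Count(depth <= 2) = 6
Count(depth == 3) = 64 - 6 = 58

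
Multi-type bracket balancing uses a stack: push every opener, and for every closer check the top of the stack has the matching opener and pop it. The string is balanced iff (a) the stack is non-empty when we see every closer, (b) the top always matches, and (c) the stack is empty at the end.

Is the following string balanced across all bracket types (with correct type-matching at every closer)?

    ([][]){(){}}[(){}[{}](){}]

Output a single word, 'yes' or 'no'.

Answer: yes

Derivation:
pos 0: push '('; stack = (
pos 1: push '['; stack = ([
pos 2: ']' matches '['; pop; stack = (
pos 3: push '['; stack = ([
pos 4: ']' matches '['; pop; stack = (
pos 5: ')' matches '('; pop; stack = (empty)
pos 6: push '{'; stack = {
pos 7: push '('; stack = {(
pos 8: ')' matches '('; pop; stack = {
pos 9: push '{'; stack = {{
pos 10: '}' matches '{'; pop; stack = {
pos 11: '}' matches '{'; pop; stack = (empty)
pos 12: push '['; stack = [
pos 13: push '('; stack = [(
pos 14: ')' matches '('; pop; stack = [
pos 15: push '{'; stack = [{
pos 16: '}' matches '{'; pop; stack = [
pos 17: push '['; stack = [[
pos 18: push '{'; stack = [[{
pos 19: '}' matches '{'; pop; stack = [[
pos 20: ']' matches '['; pop; stack = [
pos 21: push '('; stack = [(
pos 22: ')' matches '('; pop; stack = [
pos 23: push '{'; stack = [{
pos 24: '}' matches '{'; pop; stack = [
pos 25: ']' matches '['; pop; stack = (empty)
end: stack empty → VALID
Verdict: properly nested → yes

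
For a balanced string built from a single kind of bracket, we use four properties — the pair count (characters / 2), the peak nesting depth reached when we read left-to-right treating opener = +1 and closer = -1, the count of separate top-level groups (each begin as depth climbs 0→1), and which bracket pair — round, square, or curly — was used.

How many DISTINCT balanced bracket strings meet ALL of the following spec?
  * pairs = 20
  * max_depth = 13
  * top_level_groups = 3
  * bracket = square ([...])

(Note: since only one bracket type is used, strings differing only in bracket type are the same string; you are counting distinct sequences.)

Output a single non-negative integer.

Spec: pairs=20 depth=13 groups=3
Count(depth <= 13) = 1289488725
Count(depth <= 12) = 1288825524
Count(depth == 13) = 1289488725 - 1288825524 = 663201

Answer: 663201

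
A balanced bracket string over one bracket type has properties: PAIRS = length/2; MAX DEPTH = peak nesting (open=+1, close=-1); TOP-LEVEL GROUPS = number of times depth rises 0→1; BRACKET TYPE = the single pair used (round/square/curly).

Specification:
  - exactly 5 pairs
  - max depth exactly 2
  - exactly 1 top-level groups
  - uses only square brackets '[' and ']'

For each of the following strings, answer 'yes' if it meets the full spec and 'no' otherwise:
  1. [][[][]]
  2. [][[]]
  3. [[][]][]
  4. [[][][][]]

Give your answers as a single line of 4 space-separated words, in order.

String 1 '[][[][]]': depth seq [1 0 1 2 1 2 1 0]
  -> pairs=4 depth=2 groups=2 -> no
String 2 '[][[]]': depth seq [1 0 1 2 1 0]
  -> pairs=3 depth=2 groups=2 -> no
String 3 '[[][]][]': depth seq [1 2 1 2 1 0 1 0]
  -> pairs=4 depth=2 groups=2 -> no
String 4 '[[][][][]]': depth seq [1 2 1 2 1 2 1 2 1 0]
  -> pairs=5 depth=2 groups=1 -> yes

Answer: no no no yes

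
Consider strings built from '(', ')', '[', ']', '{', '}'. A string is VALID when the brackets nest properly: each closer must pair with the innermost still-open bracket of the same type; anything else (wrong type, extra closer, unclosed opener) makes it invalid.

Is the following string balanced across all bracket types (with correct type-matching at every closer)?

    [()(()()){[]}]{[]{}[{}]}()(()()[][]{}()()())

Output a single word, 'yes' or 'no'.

Answer: yes

Derivation:
pos 0: push '['; stack = [
pos 1: push '('; stack = [(
pos 2: ')' matches '('; pop; stack = [
pos 3: push '('; stack = [(
pos 4: push '('; stack = [((
pos 5: ')' matches '('; pop; stack = [(
pos 6: push '('; stack = [((
pos 7: ')' matches '('; pop; stack = [(
pos 8: ')' matches '('; pop; stack = [
pos 9: push '{'; stack = [{
pos 10: push '['; stack = [{[
pos 11: ']' matches '['; pop; stack = [{
pos 12: '}' matches '{'; pop; stack = [
pos 13: ']' matches '['; pop; stack = (empty)
pos 14: push '{'; stack = {
pos 15: push '['; stack = {[
pos 16: ']' matches '['; pop; stack = {
pos 17: push '{'; stack = {{
pos 18: '}' matches '{'; pop; stack = {
pos 19: push '['; stack = {[
pos 20: push '{'; stack = {[{
pos 21: '}' matches '{'; pop; stack = {[
pos 22: ']' matches '['; pop; stack = {
pos 23: '}' matches '{'; pop; stack = (empty)
pos 24: push '('; stack = (
pos 25: ')' matches '('; pop; stack = (empty)
pos 26: push '('; stack = (
pos 27: push '('; stack = ((
pos 28: ')' matches '('; pop; stack = (
pos 29: push '('; stack = ((
pos 30: ')' matches '('; pop; stack = (
pos 31: push '['; stack = ([
pos 32: ']' matches '['; pop; stack = (
pos 33: push '['; stack = ([
pos 34: ']' matches '['; pop; stack = (
pos 35: push '{'; stack = ({
pos 36: '}' matches '{'; pop; stack = (
pos 37: push '('; stack = ((
pos 38: ')' matches '('; pop; stack = (
pos 39: push '('; stack = ((
pos 40: ')' matches '('; pop; stack = (
pos 41: push '('; stack = ((
pos 42: ')' matches '('; pop; stack = (
pos 43: ')' matches '('; pop; stack = (empty)
end: stack empty → VALID
Verdict: properly nested → yes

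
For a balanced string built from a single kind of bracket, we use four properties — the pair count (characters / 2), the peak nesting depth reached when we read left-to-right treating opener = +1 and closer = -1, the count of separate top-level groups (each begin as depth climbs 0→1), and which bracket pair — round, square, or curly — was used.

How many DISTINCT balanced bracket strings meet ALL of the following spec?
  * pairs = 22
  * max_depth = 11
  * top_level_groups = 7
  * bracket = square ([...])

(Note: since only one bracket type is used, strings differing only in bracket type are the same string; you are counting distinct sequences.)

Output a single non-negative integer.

Answer: 1547469

Derivation:
Spec: pairs=22 depth=11 groups=7
Count(depth <= 11) = 1771288575
Count(depth <= 10) = 1769741106
Count(depth == 11) = 1771288575 - 1769741106 = 1547469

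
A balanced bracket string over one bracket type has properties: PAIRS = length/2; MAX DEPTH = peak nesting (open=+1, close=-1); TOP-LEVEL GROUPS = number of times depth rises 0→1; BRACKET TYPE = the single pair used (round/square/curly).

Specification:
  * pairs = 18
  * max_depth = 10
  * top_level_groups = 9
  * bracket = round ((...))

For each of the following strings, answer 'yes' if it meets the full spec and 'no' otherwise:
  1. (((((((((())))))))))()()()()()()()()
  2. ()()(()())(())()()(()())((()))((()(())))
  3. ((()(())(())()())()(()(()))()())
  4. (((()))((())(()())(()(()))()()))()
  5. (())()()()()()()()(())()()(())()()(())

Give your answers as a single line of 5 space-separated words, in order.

Answer: yes no no no no

Derivation:
String 1 '(((((((((())))))))))()()()()()()()()': depth seq [1 2 3 4 5 6 7 8 9 10 9 8 7 6 5 4 3 2 1 0 1 0 1 0 1 0 1 0 1 0 1 0 1 0 1 0]
  -> pairs=18 depth=10 groups=9 -> yes
String 2 '()()(()())(())()()(()())((()))((()(())))': depth seq [1 0 1 0 1 2 1 2 1 0 1 2 1 0 1 0 1 0 1 2 1 2 1 0 1 2 3 2 1 0 1 2 3 2 3 4 3 2 1 0]
  -> pairs=20 depth=4 groups=9 -> no
String 3 '((()(())(())()())()(()(()))()())': depth seq [1 2 3 2 3 4 3 2 3 4 3 2 3 2 3 2 1 2 1 2 3 2 3 4 3 2 1 2 1 2 1 0]
  -> pairs=16 depth=4 groups=1 -> no
String 4 '(((()))((())(()())(()(()))()()))()': depth seq [1 2 3 4 3 2 1 2 3 4 3 2 3 4 3 4 3 2 3 4 3 4 5 4 3 2 3 2 3 2 1 0 1 0]
  -> pairs=17 depth=5 groups=2 -> no
String 5 '(())()()()()()()()(())()()(())()()(())': depth seq [1 2 1 0 1 0 1 0 1 0 1 0 1 0 1 0 1 0 1 2 1 0 1 0 1 0 1 2 1 0 1 0 1 0 1 2 1 0]
  -> pairs=19 depth=2 groups=15 -> no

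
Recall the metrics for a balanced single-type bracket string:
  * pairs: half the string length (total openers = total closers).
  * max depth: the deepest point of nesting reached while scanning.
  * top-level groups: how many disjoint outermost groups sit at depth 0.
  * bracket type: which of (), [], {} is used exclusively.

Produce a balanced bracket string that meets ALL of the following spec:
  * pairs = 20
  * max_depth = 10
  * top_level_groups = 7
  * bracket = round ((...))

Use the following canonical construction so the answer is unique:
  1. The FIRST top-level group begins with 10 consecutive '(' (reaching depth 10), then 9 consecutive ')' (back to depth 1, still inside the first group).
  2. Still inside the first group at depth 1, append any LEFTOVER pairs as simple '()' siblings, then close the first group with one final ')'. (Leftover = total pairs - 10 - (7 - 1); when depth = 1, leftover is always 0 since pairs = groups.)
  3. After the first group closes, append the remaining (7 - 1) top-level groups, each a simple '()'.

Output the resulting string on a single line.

Answer: (((((((((()))))))))()()()())()()()()()()

Derivation:
Spec: pairs=20 depth=10 groups=7
Leftover pairs = 20 - 10 - (7-1) = 4
First group: deep chain of depth 10 + 4 sibling pairs
Remaining 6 groups: simple '()' each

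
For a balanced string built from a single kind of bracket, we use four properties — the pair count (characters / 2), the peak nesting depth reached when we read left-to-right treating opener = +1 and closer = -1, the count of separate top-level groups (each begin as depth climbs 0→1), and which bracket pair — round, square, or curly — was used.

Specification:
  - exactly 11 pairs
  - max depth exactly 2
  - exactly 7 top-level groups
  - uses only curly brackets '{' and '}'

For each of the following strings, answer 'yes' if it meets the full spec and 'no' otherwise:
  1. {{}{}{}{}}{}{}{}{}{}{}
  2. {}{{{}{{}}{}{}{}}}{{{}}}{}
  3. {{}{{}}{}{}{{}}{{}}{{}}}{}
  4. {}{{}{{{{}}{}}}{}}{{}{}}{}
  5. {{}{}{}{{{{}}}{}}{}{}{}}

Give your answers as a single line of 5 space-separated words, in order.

Answer: yes no no no no

Derivation:
String 1 '{{}{}{}{}}{}{}{}{}{}{}': depth seq [1 2 1 2 1 2 1 2 1 0 1 0 1 0 1 0 1 0 1 0 1 0]
  -> pairs=11 depth=2 groups=7 -> yes
String 2 '{}{{{}{{}}{}{}{}}}{{{}}}{}': depth seq [1 0 1 2 3 2 3 4 3 2 3 2 3 2 3 2 1 0 1 2 3 2 1 0 1 0]
  -> pairs=13 depth=4 groups=4 -> no
String 3 '{{}{{}}{}{}{{}}{{}}{{}}}{}': depth seq [1 2 1 2 3 2 1 2 1 2 1 2 3 2 1 2 3 2 1 2 3 2 1 0 1 0]
  -> pairs=13 depth=3 groups=2 -> no
String 4 '{}{{}{{{{}}{}}}{}}{{}{}}{}': depth seq [1 0 1 2 1 2 3 4 5 4 3 4 3 2 1 2 1 0 1 2 1 2 1 0 1 0]
  -> pairs=13 depth=5 groups=4 -> no
String 5 '{{}{}{}{{{{}}}{}}{}{}{}}': depth seq [1 2 1 2 1 2 1 2 3 4 5 4 3 2 3 2 1 2 1 2 1 2 1 0]
  -> pairs=12 depth=5 groups=1 -> no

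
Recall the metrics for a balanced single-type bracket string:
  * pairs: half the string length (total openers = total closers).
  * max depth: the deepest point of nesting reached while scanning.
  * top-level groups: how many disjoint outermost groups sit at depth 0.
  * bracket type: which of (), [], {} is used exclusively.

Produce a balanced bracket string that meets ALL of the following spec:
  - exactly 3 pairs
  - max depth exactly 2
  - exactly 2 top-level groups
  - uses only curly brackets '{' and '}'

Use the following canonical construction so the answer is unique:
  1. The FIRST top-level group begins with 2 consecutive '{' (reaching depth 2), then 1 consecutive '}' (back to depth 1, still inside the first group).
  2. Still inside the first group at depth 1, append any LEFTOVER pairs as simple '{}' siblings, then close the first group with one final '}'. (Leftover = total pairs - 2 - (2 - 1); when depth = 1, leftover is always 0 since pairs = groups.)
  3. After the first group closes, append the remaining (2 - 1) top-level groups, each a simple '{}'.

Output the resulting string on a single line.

Answer: {{}}{}

Derivation:
Spec: pairs=3 depth=2 groups=2
Leftover pairs = 3 - 2 - (2-1) = 0
First group: deep chain of depth 2 + 0 sibling pairs
Remaining 1 groups: simple '{}' each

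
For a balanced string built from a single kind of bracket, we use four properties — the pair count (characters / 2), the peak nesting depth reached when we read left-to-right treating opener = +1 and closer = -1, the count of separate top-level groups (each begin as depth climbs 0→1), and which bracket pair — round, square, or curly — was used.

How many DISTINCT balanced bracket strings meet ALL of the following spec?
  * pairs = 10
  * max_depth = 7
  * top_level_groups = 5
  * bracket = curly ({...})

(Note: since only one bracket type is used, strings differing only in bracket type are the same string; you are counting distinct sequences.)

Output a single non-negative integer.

Answer: 0

Derivation:
Spec: pairs=10 depth=7 groups=5
Count(depth <= 7) = 1001
Count(depth <= 6) = 1001
Count(depth == 7) = 1001 - 1001 = 0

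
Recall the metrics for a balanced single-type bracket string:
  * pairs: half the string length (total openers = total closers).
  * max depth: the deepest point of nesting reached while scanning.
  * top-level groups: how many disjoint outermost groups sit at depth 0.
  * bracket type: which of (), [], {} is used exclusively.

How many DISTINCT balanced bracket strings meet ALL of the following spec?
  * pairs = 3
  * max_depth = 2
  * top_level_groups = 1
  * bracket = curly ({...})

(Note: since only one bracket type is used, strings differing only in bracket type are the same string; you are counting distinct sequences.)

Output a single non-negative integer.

Spec: pairs=3 depth=2 groups=1
Count(depth <= 2) = 1
Count(depth <= 1) = 0
Count(depth == 2) = 1 - 0 = 1

Answer: 1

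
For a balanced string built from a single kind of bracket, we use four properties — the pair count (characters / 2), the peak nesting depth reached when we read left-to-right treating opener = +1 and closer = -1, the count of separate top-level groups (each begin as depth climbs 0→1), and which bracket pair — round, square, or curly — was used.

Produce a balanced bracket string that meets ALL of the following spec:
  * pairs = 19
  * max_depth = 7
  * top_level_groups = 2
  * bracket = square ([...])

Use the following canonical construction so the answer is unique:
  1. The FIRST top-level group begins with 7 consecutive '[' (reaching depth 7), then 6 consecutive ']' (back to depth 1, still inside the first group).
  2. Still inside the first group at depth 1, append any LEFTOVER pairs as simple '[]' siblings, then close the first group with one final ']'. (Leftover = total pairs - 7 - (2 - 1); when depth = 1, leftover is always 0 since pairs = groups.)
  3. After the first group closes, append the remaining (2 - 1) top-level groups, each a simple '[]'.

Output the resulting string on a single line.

Answer: [[[[[[[]]]]]][][][][][][][][][][][]][]

Derivation:
Spec: pairs=19 depth=7 groups=2
Leftover pairs = 19 - 7 - (2-1) = 11
First group: deep chain of depth 7 + 11 sibling pairs
Remaining 1 groups: simple '[]' each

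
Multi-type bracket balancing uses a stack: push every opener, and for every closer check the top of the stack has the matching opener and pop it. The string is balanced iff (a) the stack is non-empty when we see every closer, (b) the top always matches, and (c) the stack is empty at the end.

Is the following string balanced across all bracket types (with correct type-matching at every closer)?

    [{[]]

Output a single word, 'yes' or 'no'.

Answer: no

Derivation:
pos 0: push '['; stack = [
pos 1: push '{'; stack = [{
pos 2: push '['; stack = [{[
pos 3: ']' matches '['; pop; stack = [{
pos 4: saw closer ']' but top of stack is '{' (expected '}') → INVALID
Verdict: type mismatch at position 4: ']' closes '{' → no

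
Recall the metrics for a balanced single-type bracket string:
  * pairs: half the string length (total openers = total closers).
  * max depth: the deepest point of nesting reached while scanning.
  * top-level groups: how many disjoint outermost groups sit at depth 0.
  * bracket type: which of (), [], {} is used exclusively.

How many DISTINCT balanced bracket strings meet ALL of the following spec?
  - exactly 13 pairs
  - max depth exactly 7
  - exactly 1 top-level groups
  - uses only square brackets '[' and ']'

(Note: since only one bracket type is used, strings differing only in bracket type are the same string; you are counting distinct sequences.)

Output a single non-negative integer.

Spec: pairs=13 depth=7 groups=1
Count(depth <= 7) = 184736
Count(depth <= 6) = 147798
Count(depth == 7) = 184736 - 147798 = 36938

Answer: 36938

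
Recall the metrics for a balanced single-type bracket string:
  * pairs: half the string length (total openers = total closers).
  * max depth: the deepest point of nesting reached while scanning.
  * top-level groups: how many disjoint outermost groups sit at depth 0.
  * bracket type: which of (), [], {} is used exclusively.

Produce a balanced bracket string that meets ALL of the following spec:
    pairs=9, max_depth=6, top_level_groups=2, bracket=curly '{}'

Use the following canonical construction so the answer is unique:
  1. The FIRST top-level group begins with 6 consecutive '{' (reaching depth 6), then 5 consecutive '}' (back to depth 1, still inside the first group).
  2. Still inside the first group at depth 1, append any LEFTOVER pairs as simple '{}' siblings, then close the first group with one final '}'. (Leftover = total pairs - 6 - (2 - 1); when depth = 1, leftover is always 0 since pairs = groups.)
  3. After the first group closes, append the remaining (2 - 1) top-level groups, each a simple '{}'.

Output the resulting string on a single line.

Answer: {{{{{{}}}}}{}{}}{}

Derivation:
Spec: pairs=9 depth=6 groups=2
Leftover pairs = 9 - 6 - (2-1) = 2
First group: deep chain of depth 6 + 2 sibling pairs
Remaining 1 groups: simple '{}' each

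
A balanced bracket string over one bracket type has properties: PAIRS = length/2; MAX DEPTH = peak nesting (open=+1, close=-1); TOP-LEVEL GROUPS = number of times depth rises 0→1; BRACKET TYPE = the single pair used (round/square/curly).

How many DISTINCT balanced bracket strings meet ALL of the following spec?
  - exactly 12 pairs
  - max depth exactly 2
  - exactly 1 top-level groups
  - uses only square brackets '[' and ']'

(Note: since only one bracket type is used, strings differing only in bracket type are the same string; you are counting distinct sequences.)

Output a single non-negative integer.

Spec: pairs=12 depth=2 groups=1
Count(depth <= 2) = 1
Count(depth <= 1) = 0
Count(depth == 2) = 1 - 0 = 1

Answer: 1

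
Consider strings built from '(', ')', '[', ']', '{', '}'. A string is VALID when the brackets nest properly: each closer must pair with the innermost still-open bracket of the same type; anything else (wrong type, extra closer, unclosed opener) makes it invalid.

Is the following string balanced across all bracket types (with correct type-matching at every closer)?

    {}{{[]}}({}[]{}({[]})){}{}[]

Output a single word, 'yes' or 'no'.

pos 0: push '{'; stack = {
pos 1: '}' matches '{'; pop; stack = (empty)
pos 2: push '{'; stack = {
pos 3: push '{'; stack = {{
pos 4: push '['; stack = {{[
pos 5: ']' matches '['; pop; stack = {{
pos 6: '}' matches '{'; pop; stack = {
pos 7: '}' matches '{'; pop; stack = (empty)
pos 8: push '('; stack = (
pos 9: push '{'; stack = ({
pos 10: '}' matches '{'; pop; stack = (
pos 11: push '['; stack = ([
pos 12: ']' matches '['; pop; stack = (
pos 13: push '{'; stack = ({
pos 14: '}' matches '{'; pop; stack = (
pos 15: push '('; stack = ((
pos 16: push '{'; stack = (({
pos 17: push '['; stack = (({[
pos 18: ']' matches '['; pop; stack = (({
pos 19: '}' matches '{'; pop; stack = ((
pos 20: ')' matches '('; pop; stack = (
pos 21: ')' matches '('; pop; stack = (empty)
pos 22: push '{'; stack = {
pos 23: '}' matches '{'; pop; stack = (empty)
pos 24: push '{'; stack = {
pos 25: '}' matches '{'; pop; stack = (empty)
pos 26: push '['; stack = [
pos 27: ']' matches '['; pop; stack = (empty)
end: stack empty → VALID
Verdict: properly nested → yes

Answer: yes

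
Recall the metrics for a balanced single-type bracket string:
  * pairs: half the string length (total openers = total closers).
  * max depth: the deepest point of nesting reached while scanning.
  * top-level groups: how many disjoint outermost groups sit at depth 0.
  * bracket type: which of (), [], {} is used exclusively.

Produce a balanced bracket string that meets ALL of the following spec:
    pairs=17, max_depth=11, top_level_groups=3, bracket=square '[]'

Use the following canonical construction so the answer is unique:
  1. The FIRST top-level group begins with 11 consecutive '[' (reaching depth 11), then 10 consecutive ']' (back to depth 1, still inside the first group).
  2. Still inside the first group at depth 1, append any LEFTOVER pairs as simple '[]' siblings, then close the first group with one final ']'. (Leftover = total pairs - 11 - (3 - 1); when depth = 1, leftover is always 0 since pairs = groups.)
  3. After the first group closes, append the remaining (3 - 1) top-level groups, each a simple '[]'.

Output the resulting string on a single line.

Answer: [[[[[[[[[[[]]]]]]]]]][][][][]][][]

Derivation:
Spec: pairs=17 depth=11 groups=3
Leftover pairs = 17 - 11 - (3-1) = 4
First group: deep chain of depth 11 + 4 sibling pairs
Remaining 2 groups: simple '[]' each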